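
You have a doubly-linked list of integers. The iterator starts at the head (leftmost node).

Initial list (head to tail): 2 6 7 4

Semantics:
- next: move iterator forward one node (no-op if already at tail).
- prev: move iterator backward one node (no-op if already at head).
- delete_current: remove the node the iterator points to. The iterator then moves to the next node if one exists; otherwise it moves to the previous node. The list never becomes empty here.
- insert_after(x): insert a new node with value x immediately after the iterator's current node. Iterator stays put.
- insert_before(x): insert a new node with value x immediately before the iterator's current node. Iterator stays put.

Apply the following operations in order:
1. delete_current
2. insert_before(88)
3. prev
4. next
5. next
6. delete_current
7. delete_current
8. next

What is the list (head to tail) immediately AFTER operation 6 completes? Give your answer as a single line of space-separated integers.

Answer: 88 6 4

Derivation:
After 1 (delete_current): list=[6, 7, 4] cursor@6
After 2 (insert_before(88)): list=[88, 6, 7, 4] cursor@6
After 3 (prev): list=[88, 6, 7, 4] cursor@88
After 4 (next): list=[88, 6, 7, 4] cursor@6
After 5 (next): list=[88, 6, 7, 4] cursor@7
After 6 (delete_current): list=[88, 6, 4] cursor@4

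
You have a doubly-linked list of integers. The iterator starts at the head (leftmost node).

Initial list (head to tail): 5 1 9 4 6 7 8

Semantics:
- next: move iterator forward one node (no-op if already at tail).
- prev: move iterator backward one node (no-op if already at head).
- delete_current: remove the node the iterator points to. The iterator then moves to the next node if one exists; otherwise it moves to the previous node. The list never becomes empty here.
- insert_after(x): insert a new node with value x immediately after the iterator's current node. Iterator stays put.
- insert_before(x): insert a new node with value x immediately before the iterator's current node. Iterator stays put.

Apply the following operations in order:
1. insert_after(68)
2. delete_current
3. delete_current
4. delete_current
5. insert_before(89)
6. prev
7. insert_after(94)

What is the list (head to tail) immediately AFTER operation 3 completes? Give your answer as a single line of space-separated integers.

Answer: 1 9 4 6 7 8

Derivation:
After 1 (insert_after(68)): list=[5, 68, 1, 9, 4, 6, 7, 8] cursor@5
After 2 (delete_current): list=[68, 1, 9, 4, 6, 7, 8] cursor@68
After 3 (delete_current): list=[1, 9, 4, 6, 7, 8] cursor@1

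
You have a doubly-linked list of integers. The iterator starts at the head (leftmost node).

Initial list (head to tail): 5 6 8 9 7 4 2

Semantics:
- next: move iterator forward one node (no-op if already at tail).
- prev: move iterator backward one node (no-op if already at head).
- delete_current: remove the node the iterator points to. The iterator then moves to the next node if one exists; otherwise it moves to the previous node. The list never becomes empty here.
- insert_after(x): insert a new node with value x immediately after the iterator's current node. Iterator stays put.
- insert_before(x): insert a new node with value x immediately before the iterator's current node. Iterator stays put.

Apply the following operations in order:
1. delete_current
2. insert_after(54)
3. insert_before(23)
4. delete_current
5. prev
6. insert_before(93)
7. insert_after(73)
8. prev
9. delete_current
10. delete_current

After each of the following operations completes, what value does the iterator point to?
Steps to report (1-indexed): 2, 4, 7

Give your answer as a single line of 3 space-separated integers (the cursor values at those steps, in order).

Answer: 6 54 23

Derivation:
After 1 (delete_current): list=[6, 8, 9, 7, 4, 2] cursor@6
After 2 (insert_after(54)): list=[6, 54, 8, 9, 7, 4, 2] cursor@6
After 3 (insert_before(23)): list=[23, 6, 54, 8, 9, 7, 4, 2] cursor@6
After 4 (delete_current): list=[23, 54, 8, 9, 7, 4, 2] cursor@54
After 5 (prev): list=[23, 54, 8, 9, 7, 4, 2] cursor@23
After 6 (insert_before(93)): list=[93, 23, 54, 8, 9, 7, 4, 2] cursor@23
After 7 (insert_after(73)): list=[93, 23, 73, 54, 8, 9, 7, 4, 2] cursor@23
After 8 (prev): list=[93, 23, 73, 54, 8, 9, 7, 4, 2] cursor@93
After 9 (delete_current): list=[23, 73, 54, 8, 9, 7, 4, 2] cursor@23
After 10 (delete_current): list=[73, 54, 8, 9, 7, 4, 2] cursor@73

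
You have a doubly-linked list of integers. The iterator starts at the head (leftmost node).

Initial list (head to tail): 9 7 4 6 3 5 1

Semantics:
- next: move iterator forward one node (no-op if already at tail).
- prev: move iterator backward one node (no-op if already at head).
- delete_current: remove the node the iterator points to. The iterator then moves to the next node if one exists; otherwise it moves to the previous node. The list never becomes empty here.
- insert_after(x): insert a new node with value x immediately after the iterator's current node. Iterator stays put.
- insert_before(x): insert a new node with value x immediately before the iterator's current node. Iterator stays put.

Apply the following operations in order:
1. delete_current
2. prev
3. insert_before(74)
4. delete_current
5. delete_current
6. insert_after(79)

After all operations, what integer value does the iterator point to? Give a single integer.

After 1 (delete_current): list=[7, 4, 6, 3, 5, 1] cursor@7
After 2 (prev): list=[7, 4, 6, 3, 5, 1] cursor@7
After 3 (insert_before(74)): list=[74, 7, 4, 6, 3, 5, 1] cursor@7
After 4 (delete_current): list=[74, 4, 6, 3, 5, 1] cursor@4
After 5 (delete_current): list=[74, 6, 3, 5, 1] cursor@6
After 6 (insert_after(79)): list=[74, 6, 79, 3, 5, 1] cursor@6

Answer: 6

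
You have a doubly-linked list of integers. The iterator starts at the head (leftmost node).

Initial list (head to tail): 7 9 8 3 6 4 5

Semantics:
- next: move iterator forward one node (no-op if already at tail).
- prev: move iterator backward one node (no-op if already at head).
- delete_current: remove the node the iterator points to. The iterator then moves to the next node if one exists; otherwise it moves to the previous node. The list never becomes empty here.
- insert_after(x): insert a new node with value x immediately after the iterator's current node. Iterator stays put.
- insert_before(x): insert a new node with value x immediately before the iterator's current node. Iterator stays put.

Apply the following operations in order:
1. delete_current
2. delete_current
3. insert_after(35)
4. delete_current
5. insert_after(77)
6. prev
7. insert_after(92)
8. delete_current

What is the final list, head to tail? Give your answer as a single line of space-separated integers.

After 1 (delete_current): list=[9, 8, 3, 6, 4, 5] cursor@9
After 2 (delete_current): list=[8, 3, 6, 4, 5] cursor@8
After 3 (insert_after(35)): list=[8, 35, 3, 6, 4, 5] cursor@8
After 4 (delete_current): list=[35, 3, 6, 4, 5] cursor@35
After 5 (insert_after(77)): list=[35, 77, 3, 6, 4, 5] cursor@35
After 6 (prev): list=[35, 77, 3, 6, 4, 5] cursor@35
After 7 (insert_after(92)): list=[35, 92, 77, 3, 6, 4, 5] cursor@35
After 8 (delete_current): list=[92, 77, 3, 6, 4, 5] cursor@92

Answer: 92 77 3 6 4 5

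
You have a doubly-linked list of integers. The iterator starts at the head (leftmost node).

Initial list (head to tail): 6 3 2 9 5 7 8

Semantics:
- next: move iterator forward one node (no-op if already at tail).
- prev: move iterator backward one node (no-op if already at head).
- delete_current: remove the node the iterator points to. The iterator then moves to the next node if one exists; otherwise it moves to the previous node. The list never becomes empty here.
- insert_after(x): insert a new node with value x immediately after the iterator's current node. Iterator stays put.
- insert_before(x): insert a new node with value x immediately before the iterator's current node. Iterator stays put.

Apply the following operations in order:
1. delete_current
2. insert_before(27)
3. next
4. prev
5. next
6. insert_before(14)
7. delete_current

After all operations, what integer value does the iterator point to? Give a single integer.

After 1 (delete_current): list=[3, 2, 9, 5, 7, 8] cursor@3
After 2 (insert_before(27)): list=[27, 3, 2, 9, 5, 7, 8] cursor@3
After 3 (next): list=[27, 3, 2, 9, 5, 7, 8] cursor@2
After 4 (prev): list=[27, 3, 2, 9, 5, 7, 8] cursor@3
After 5 (next): list=[27, 3, 2, 9, 5, 7, 8] cursor@2
After 6 (insert_before(14)): list=[27, 3, 14, 2, 9, 5, 7, 8] cursor@2
After 7 (delete_current): list=[27, 3, 14, 9, 5, 7, 8] cursor@9

Answer: 9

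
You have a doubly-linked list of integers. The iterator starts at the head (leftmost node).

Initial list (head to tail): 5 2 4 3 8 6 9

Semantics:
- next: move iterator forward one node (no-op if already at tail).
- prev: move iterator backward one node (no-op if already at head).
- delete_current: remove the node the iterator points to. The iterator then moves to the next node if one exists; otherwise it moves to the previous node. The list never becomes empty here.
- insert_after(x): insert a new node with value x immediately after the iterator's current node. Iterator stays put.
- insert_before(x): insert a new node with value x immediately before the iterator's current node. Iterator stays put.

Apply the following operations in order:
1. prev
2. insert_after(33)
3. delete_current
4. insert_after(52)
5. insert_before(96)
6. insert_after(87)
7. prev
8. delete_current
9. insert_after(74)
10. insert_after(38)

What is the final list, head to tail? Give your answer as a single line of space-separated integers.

Answer: 33 38 74 87 52 2 4 3 8 6 9

Derivation:
After 1 (prev): list=[5, 2, 4, 3, 8, 6, 9] cursor@5
After 2 (insert_after(33)): list=[5, 33, 2, 4, 3, 8, 6, 9] cursor@5
After 3 (delete_current): list=[33, 2, 4, 3, 8, 6, 9] cursor@33
After 4 (insert_after(52)): list=[33, 52, 2, 4, 3, 8, 6, 9] cursor@33
After 5 (insert_before(96)): list=[96, 33, 52, 2, 4, 3, 8, 6, 9] cursor@33
After 6 (insert_after(87)): list=[96, 33, 87, 52, 2, 4, 3, 8, 6, 9] cursor@33
After 7 (prev): list=[96, 33, 87, 52, 2, 4, 3, 8, 6, 9] cursor@96
After 8 (delete_current): list=[33, 87, 52, 2, 4, 3, 8, 6, 9] cursor@33
After 9 (insert_after(74)): list=[33, 74, 87, 52, 2, 4, 3, 8, 6, 9] cursor@33
After 10 (insert_after(38)): list=[33, 38, 74, 87, 52, 2, 4, 3, 8, 6, 9] cursor@33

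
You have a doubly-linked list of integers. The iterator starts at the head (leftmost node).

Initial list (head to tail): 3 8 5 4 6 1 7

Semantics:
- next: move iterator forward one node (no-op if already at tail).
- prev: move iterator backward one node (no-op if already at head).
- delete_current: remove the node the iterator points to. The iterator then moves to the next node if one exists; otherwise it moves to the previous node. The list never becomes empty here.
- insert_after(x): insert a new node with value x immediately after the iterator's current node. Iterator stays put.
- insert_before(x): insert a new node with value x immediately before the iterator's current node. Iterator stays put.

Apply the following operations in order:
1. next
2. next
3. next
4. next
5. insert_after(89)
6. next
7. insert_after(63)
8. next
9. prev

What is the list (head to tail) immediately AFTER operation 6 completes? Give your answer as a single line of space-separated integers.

After 1 (next): list=[3, 8, 5, 4, 6, 1, 7] cursor@8
After 2 (next): list=[3, 8, 5, 4, 6, 1, 7] cursor@5
After 3 (next): list=[3, 8, 5, 4, 6, 1, 7] cursor@4
After 4 (next): list=[3, 8, 5, 4, 6, 1, 7] cursor@6
After 5 (insert_after(89)): list=[3, 8, 5, 4, 6, 89, 1, 7] cursor@6
After 6 (next): list=[3, 8, 5, 4, 6, 89, 1, 7] cursor@89

Answer: 3 8 5 4 6 89 1 7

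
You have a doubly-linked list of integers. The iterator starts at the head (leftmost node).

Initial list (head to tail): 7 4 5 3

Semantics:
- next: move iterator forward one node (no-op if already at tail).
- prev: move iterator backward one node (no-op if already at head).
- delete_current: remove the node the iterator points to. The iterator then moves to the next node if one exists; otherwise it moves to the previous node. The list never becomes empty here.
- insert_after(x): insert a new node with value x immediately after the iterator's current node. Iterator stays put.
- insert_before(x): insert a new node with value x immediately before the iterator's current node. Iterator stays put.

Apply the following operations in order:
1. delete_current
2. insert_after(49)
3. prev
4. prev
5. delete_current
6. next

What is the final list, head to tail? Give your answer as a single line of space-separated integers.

After 1 (delete_current): list=[4, 5, 3] cursor@4
After 2 (insert_after(49)): list=[4, 49, 5, 3] cursor@4
After 3 (prev): list=[4, 49, 5, 3] cursor@4
After 4 (prev): list=[4, 49, 5, 3] cursor@4
After 5 (delete_current): list=[49, 5, 3] cursor@49
After 6 (next): list=[49, 5, 3] cursor@5

Answer: 49 5 3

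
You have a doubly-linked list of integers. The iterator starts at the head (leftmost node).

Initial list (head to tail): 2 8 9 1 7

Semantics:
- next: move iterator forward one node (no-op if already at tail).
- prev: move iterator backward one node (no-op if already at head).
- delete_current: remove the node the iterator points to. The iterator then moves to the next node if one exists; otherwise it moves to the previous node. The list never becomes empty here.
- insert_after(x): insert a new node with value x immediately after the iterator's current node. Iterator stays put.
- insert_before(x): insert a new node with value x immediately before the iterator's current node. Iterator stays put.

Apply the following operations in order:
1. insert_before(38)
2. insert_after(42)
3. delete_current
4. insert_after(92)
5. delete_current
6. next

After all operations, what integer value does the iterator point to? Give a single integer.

Answer: 8

Derivation:
After 1 (insert_before(38)): list=[38, 2, 8, 9, 1, 7] cursor@2
After 2 (insert_after(42)): list=[38, 2, 42, 8, 9, 1, 7] cursor@2
After 3 (delete_current): list=[38, 42, 8, 9, 1, 7] cursor@42
After 4 (insert_after(92)): list=[38, 42, 92, 8, 9, 1, 7] cursor@42
After 5 (delete_current): list=[38, 92, 8, 9, 1, 7] cursor@92
After 6 (next): list=[38, 92, 8, 9, 1, 7] cursor@8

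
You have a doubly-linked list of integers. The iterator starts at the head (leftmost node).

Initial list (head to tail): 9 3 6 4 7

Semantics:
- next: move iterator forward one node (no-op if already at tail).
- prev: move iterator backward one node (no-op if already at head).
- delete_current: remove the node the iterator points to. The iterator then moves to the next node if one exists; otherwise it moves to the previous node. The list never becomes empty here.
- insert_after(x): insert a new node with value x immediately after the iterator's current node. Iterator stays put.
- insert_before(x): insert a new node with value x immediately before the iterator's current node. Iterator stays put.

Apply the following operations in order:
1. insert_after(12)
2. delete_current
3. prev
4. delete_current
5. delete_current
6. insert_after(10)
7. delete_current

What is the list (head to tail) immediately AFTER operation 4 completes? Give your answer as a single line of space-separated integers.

After 1 (insert_after(12)): list=[9, 12, 3, 6, 4, 7] cursor@9
After 2 (delete_current): list=[12, 3, 6, 4, 7] cursor@12
After 3 (prev): list=[12, 3, 6, 4, 7] cursor@12
After 4 (delete_current): list=[3, 6, 4, 7] cursor@3

Answer: 3 6 4 7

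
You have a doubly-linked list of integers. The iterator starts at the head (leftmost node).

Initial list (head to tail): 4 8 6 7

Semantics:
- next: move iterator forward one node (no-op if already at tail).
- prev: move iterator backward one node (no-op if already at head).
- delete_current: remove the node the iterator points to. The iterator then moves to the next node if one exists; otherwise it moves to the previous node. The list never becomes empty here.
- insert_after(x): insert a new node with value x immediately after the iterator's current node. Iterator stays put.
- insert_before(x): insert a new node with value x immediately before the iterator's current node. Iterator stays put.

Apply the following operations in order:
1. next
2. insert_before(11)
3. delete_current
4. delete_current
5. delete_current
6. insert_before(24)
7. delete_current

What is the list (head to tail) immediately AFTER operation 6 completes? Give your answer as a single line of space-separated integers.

Answer: 4 24 11

Derivation:
After 1 (next): list=[4, 8, 6, 7] cursor@8
After 2 (insert_before(11)): list=[4, 11, 8, 6, 7] cursor@8
After 3 (delete_current): list=[4, 11, 6, 7] cursor@6
After 4 (delete_current): list=[4, 11, 7] cursor@7
After 5 (delete_current): list=[4, 11] cursor@11
After 6 (insert_before(24)): list=[4, 24, 11] cursor@11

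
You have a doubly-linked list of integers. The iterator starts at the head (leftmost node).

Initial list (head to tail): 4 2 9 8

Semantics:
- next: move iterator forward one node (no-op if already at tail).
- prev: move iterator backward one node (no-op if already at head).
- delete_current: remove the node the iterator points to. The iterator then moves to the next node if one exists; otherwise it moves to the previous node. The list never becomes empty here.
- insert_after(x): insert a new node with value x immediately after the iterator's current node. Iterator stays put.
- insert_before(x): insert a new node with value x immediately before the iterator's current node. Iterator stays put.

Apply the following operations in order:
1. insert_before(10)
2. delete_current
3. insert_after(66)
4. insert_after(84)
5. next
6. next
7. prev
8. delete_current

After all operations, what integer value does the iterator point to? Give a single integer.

Answer: 66

Derivation:
After 1 (insert_before(10)): list=[10, 4, 2, 9, 8] cursor@4
After 2 (delete_current): list=[10, 2, 9, 8] cursor@2
After 3 (insert_after(66)): list=[10, 2, 66, 9, 8] cursor@2
After 4 (insert_after(84)): list=[10, 2, 84, 66, 9, 8] cursor@2
After 5 (next): list=[10, 2, 84, 66, 9, 8] cursor@84
After 6 (next): list=[10, 2, 84, 66, 9, 8] cursor@66
After 7 (prev): list=[10, 2, 84, 66, 9, 8] cursor@84
After 8 (delete_current): list=[10, 2, 66, 9, 8] cursor@66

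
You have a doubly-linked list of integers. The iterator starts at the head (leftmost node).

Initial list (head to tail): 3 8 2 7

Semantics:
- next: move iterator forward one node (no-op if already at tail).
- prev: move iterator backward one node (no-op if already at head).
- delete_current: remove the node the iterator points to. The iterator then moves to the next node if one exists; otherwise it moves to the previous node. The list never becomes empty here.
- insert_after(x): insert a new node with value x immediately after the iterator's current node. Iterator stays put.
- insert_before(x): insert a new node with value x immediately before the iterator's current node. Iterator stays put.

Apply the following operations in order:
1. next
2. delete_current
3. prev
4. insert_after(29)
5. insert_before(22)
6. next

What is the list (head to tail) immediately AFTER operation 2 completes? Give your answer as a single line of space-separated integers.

After 1 (next): list=[3, 8, 2, 7] cursor@8
After 2 (delete_current): list=[3, 2, 7] cursor@2

Answer: 3 2 7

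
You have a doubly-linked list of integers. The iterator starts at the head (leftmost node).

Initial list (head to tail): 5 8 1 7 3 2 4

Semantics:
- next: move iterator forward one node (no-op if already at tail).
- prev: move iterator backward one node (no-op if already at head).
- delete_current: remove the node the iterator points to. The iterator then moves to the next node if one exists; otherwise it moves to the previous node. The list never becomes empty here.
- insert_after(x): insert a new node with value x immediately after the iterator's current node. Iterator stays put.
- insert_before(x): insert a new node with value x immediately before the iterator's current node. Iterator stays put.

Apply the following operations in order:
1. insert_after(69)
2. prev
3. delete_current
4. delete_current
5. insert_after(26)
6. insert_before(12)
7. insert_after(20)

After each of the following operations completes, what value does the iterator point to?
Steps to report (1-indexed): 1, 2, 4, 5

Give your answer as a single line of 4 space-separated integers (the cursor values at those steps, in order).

Answer: 5 5 8 8

Derivation:
After 1 (insert_after(69)): list=[5, 69, 8, 1, 7, 3, 2, 4] cursor@5
After 2 (prev): list=[5, 69, 8, 1, 7, 3, 2, 4] cursor@5
After 3 (delete_current): list=[69, 8, 1, 7, 3, 2, 4] cursor@69
After 4 (delete_current): list=[8, 1, 7, 3, 2, 4] cursor@8
After 5 (insert_after(26)): list=[8, 26, 1, 7, 3, 2, 4] cursor@8
After 6 (insert_before(12)): list=[12, 8, 26, 1, 7, 3, 2, 4] cursor@8
After 7 (insert_after(20)): list=[12, 8, 20, 26, 1, 7, 3, 2, 4] cursor@8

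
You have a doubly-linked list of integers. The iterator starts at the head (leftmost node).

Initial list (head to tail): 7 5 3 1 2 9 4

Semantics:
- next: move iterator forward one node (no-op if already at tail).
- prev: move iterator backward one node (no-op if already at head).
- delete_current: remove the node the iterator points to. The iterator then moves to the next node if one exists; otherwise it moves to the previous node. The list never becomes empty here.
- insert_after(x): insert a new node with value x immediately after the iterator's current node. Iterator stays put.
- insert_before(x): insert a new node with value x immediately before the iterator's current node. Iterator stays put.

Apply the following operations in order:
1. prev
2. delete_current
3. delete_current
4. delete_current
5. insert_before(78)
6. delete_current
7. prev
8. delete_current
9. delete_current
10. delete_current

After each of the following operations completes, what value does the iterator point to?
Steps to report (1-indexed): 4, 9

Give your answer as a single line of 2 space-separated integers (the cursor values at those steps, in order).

Answer: 1 9

Derivation:
After 1 (prev): list=[7, 5, 3, 1, 2, 9, 4] cursor@7
After 2 (delete_current): list=[5, 3, 1, 2, 9, 4] cursor@5
After 3 (delete_current): list=[3, 1, 2, 9, 4] cursor@3
After 4 (delete_current): list=[1, 2, 9, 4] cursor@1
After 5 (insert_before(78)): list=[78, 1, 2, 9, 4] cursor@1
After 6 (delete_current): list=[78, 2, 9, 4] cursor@2
After 7 (prev): list=[78, 2, 9, 4] cursor@78
After 8 (delete_current): list=[2, 9, 4] cursor@2
After 9 (delete_current): list=[9, 4] cursor@9
After 10 (delete_current): list=[4] cursor@4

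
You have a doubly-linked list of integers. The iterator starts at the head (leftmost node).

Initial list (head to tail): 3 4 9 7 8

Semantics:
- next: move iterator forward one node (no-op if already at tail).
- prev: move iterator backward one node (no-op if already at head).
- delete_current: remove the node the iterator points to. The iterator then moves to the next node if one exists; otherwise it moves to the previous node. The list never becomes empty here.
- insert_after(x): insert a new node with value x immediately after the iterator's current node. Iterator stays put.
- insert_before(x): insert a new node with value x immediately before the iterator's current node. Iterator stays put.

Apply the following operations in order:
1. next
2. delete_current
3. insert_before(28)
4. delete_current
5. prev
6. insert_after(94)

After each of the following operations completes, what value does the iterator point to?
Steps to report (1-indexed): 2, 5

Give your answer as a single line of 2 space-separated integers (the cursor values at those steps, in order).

After 1 (next): list=[3, 4, 9, 7, 8] cursor@4
After 2 (delete_current): list=[3, 9, 7, 8] cursor@9
After 3 (insert_before(28)): list=[3, 28, 9, 7, 8] cursor@9
After 4 (delete_current): list=[3, 28, 7, 8] cursor@7
After 5 (prev): list=[3, 28, 7, 8] cursor@28
After 6 (insert_after(94)): list=[3, 28, 94, 7, 8] cursor@28

Answer: 9 28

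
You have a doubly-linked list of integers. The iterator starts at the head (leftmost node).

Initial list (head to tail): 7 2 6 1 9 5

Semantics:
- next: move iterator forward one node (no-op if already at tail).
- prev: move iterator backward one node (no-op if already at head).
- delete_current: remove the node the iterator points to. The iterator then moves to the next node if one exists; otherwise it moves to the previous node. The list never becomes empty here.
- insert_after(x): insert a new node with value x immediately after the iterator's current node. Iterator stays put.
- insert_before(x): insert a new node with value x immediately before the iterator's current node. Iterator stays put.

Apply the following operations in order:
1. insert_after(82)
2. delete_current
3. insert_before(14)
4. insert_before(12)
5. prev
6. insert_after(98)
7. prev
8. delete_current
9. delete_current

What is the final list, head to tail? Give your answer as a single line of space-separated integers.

Answer: 98 82 2 6 1 9 5

Derivation:
After 1 (insert_after(82)): list=[7, 82, 2, 6, 1, 9, 5] cursor@7
After 2 (delete_current): list=[82, 2, 6, 1, 9, 5] cursor@82
After 3 (insert_before(14)): list=[14, 82, 2, 6, 1, 9, 5] cursor@82
After 4 (insert_before(12)): list=[14, 12, 82, 2, 6, 1, 9, 5] cursor@82
After 5 (prev): list=[14, 12, 82, 2, 6, 1, 9, 5] cursor@12
After 6 (insert_after(98)): list=[14, 12, 98, 82, 2, 6, 1, 9, 5] cursor@12
After 7 (prev): list=[14, 12, 98, 82, 2, 6, 1, 9, 5] cursor@14
After 8 (delete_current): list=[12, 98, 82, 2, 6, 1, 9, 5] cursor@12
After 9 (delete_current): list=[98, 82, 2, 6, 1, 9, 5] cursor@98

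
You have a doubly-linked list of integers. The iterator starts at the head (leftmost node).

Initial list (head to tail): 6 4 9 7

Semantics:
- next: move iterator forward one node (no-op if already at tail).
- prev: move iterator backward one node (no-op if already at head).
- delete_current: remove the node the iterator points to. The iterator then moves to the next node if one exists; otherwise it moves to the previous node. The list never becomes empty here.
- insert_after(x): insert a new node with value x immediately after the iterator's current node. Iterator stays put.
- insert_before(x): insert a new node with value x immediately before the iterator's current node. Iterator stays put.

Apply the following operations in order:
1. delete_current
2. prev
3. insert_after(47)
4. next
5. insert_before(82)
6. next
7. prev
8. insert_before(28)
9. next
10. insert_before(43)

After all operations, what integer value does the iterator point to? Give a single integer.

After 1 (delete_current): list=[4, 9, 7] cursor@4
After 2 (prev): list=[4, 9, 7] cursor@4
After 3 (insert_after(47)): list=[4, 47, 9, 7] cursor@4
After 4 (next): list=[4, 47, 9, 7] cursor@47
After 5 (insert_before(82)): list=[4, 82, 47, 9, 7] cursor@47
After 6 (next): list=[4, 82, 47, 9, 7] cursor@9
After 7 (prev): list=[4, 82, 47, 9, 7] cursor@47
After 8 (insert_before(28)): list=[4, 82, 28, 47, 9, 7] cursor@47
After 9 (next): list=[4, 82, 28, 47, 9, 7] cursor@9
After 10 (insert_before(43)): list=[4, 82, 28, 47, 43, 9, 7] cursor@9

Answer: 9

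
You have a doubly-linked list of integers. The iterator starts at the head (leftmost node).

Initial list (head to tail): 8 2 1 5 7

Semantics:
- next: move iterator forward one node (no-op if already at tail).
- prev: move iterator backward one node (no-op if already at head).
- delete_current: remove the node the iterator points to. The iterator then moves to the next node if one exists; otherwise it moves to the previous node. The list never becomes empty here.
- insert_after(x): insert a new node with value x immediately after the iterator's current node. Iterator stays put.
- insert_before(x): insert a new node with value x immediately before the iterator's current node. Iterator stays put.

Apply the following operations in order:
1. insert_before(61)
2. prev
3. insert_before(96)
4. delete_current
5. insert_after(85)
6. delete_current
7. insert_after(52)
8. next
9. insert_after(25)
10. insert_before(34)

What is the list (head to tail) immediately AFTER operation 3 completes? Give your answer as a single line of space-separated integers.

After 1 (insert_before(61)): list=[61, 8, 2, 1, 5, 7] cursor@8
After 2 (prev): list=[61, 8, 2, 1, 5, 7] cursor@61
After 3 (insert_before(96)): list=[96, 61, 8, 2, 1, 5, 7] cursor@61

Answer: 96 61 8 2 1 5 7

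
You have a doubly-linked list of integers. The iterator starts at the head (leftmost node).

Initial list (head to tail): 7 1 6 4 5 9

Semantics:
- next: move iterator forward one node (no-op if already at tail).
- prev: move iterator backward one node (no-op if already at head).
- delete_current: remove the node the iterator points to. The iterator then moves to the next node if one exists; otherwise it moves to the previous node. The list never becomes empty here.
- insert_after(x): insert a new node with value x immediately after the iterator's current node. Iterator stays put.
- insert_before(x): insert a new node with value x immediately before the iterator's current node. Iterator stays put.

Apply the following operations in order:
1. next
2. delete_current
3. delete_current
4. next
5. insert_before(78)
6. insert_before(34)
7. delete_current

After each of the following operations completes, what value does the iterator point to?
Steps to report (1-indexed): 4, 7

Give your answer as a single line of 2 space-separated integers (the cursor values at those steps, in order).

After 1 (next): list=[7, 1, 6, 4, 5, 9] cursor@1
After 2 (delete_current): list=[7, 6, 4, 5, 9] cursor@6
After 3 (delete_current): list=[7, 4, 5, 9] cursor@4
After 4 (next): list=[7, 4, 5, 9] cursor@5
After 5 (insert_before(78)): list=[7, 4, 78, 5, 9] cursor@5
After 6 (insert_before(34)): list=[7, 4, 78, 34, 5, 9] cursor@5
After 7 (delete_current): list=[7, 4, 78, 34, 9] cursor@9

Answer: 5 9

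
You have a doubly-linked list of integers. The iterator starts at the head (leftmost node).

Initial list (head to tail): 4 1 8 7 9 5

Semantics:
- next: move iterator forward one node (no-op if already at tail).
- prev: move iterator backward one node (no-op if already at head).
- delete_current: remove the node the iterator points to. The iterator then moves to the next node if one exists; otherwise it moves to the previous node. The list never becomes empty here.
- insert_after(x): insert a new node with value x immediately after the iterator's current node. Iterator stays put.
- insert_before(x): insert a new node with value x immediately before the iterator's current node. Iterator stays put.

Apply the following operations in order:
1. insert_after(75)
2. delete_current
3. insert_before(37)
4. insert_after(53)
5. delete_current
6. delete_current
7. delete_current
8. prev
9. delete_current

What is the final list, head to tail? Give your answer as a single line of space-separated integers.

After 1 (insert_after(75)): list=[4, 75, 1, 8, 7, 9, 5] cursor@4
After 2 (delete_current): list=[75, 1, 8, 7, 9, 5] cursor@75
After 3 (insert_before(37)): list=[37, 75, 1, 8, 7, 9, 5] cursor@75
After 4 (insert_after(53)): list=[37, 75, 53, 1, 8, 7, 9, 5] cursor@75
After 5 (delete_current): list=[37, 53, 1, 8, 7, 9, 5] cursor@53
After 6 (delete_current): list=[37, 1, 8, 7, 9, 5] cursor@1
After 7 (delete_current): list=[37, 8, 7, 9, 5] cursor@8
After 8 (prev): list=[37, 8, 7, 9, 5] cursor@37
After 9 (delete_current): list=[8, 7, 9, 5] cursor@8

Answer: 8 7 9 5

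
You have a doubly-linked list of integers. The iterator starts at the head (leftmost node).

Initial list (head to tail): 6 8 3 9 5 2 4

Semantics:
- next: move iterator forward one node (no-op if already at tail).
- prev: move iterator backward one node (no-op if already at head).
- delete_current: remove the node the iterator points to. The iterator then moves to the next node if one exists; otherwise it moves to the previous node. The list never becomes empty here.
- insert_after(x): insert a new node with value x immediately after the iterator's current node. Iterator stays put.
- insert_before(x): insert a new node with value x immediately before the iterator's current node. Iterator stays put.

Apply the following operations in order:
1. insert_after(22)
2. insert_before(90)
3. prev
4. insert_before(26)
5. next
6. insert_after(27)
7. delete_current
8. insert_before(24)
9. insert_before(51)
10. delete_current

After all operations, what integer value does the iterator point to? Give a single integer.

After 1 (insert_after(22)): list=[6, 22, 8, 3, 9, 5, 2, 4] cursor@6
After 2 (insert_before(90)): list=[90, 6, 22, 8, 3, 9, 5, 2, 4] cursor@6
After 3 (prev): list=[90, 6, 22, 8, 3, 9, 5, 2, 4] cursor@90
After 4 (insert_before(26)): list=[26, 90, 6, 22, 8, 3, 9, 5, 2, 4] cursor@90
After 5 (next): list=[26, 90, 6, 22, 8, 3, 9, 5, 2, 4] cursor@6
After 6 (insert_after(27)): list=[26, 90, 6, 27, 22, 8, 3, 9, 5, 2, 4] cursor@6
After 7 (delete_current): list=[26, 90, 27, 22, 8, 3, 9, 5, 2, 4] cursor@27
After 8 (insert_before(24)): list=[26, 90, 24, 27, 22, 8, 3, 9, 5, 2, 4] cursor@27
After 9 (insert_before(51)): list=[26, 90, 24, 51, 27, 22, 8, 3, 9, 5, 2, 4] cursor@27
After 10 (delete_current): list=[26, 90, 24, 51, 22, 8, 3, 9, 5, 2, 4] cursor@22

Answer: 22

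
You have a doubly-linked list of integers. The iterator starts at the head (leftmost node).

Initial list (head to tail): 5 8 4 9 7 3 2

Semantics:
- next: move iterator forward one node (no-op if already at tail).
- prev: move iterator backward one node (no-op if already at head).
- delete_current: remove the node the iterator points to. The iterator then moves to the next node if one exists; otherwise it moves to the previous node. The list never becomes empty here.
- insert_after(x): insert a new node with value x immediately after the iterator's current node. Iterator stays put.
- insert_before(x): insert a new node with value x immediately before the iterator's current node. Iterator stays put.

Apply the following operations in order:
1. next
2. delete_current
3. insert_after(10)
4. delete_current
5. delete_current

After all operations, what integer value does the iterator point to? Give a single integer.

Answer: 9

Derivation:
After 1 (next): list=[5, 8, 4, 9, 7, 3, 2] cursor@8
After 2 (delete_current): list=[5, 4, 9, 7, 3, 2] cursor@4
After 3 (insert_after(10)): list=[5, 4, 10, 9, 7, 3, 2] cursor@4
After 4 (delete_current): list=[5, 10, 9, 7, 3, 2] cursor@10
After 5 (delete_current): list=[5, 9, 7, 3, 2] cursor@9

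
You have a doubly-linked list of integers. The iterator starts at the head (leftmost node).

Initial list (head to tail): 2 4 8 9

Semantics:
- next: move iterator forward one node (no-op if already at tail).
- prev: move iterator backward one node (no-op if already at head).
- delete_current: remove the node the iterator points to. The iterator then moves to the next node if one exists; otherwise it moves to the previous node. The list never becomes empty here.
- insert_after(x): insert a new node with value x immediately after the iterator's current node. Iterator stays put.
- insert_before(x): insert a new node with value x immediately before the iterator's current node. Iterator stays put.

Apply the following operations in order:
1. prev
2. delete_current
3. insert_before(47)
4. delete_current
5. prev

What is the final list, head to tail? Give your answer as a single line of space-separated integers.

Answer: 47 8 9

Derivation:
After 1 (prev): list=[2, 4, 8, 9] cursor@2
After 2 (delete_current): list=[4, 8, 9] cursor@4
After 3 (insert_before(47)): list=[47, 4, 8, 9] cursor@4
After 4 (delete_current): list=[47, 8, 9] cursor@8
After 5 (prev): list=[47, 8, 9] cursor@47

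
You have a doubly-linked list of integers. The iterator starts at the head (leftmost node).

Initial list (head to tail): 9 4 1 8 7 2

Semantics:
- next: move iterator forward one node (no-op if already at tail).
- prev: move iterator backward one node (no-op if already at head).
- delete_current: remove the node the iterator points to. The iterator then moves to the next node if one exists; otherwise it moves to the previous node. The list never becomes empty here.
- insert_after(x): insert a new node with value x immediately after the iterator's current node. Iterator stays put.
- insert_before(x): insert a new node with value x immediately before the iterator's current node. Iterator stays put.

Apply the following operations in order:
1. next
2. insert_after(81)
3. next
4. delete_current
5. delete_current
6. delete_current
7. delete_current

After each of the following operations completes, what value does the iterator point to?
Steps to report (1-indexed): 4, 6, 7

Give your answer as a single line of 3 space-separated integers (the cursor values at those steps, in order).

After 1 (next): list=[9, 4, 1, 8, 7, 2] cursor@4
After 2 (insert_after(81)): list=[9, 4, 81, 1, 8, 7, 2] cursor@4
After 3 (next): list=[9, 4, 81, 1, 8, 7, 2] cursor@81
After 4 (delete_current): list=[9, 4, 1, 8, 7, 2] cursor@1
After 5 (delete_current): list=[9, 4, 8, 7, 2] cursor@8
After 6 (delete_current): list=[9, 4, 7, 2] cursor@7
After 7 (delete_current): list=[9, 4, 2] cursor@2

Answer: 1 7 2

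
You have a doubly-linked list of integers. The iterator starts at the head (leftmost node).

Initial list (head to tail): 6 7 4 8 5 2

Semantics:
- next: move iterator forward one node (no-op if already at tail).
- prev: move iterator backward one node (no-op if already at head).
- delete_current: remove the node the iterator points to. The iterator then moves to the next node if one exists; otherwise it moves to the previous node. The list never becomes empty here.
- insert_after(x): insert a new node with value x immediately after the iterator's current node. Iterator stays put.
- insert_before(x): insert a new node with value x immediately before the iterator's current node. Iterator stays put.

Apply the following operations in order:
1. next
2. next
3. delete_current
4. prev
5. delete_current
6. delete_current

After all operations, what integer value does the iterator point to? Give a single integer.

After 1 (next): list=[6, 7, 4, 8, 5, 2] cursor@7
After 2 (next): list=[6, 7, 4, 8, 5, 2] cursor@4
After 3 (delete_current): list=[6, 7, 8, 5, 2] cursor@8
After 4 (prev): list=[6, 7, 8, 5, 2] cursor@7
After 5 (delete_current): list=[6, 8, 5, 2] cursor@8
After 6 (delete_current): list=[6, 5, 2] cursor@5

Answer: 5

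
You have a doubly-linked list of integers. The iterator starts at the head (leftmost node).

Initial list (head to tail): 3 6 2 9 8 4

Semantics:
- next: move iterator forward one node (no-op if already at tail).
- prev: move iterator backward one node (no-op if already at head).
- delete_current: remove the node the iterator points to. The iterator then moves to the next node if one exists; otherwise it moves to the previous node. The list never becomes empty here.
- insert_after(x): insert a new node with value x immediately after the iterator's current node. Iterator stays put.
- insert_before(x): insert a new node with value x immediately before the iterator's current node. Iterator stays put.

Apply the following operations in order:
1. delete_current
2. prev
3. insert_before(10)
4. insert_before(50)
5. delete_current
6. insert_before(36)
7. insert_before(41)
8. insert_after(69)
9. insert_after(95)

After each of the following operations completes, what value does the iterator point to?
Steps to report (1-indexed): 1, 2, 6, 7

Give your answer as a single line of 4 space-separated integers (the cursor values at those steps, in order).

After 1 (delete_current): list=[6, 2, 9, 8, 4] cursor@6
After 2 (prev): list=[6, 2, 9, 8, 4] cursor@6
After 3 (insert_before(10)): list=[10, 6, 2, 9, 8, 4] cursor@6
After 4 (insert_before(50)): list=[10, 50, 6, 2, 9, 8, 4] cursor@6
After 5 (delete_current): list=[10, 50, 2, 9, 8, 4] cursor@2
After 6 (insert_before(36)): list=[10, 50, 36, 2, 9, 8, 4] cursor@2
After 7 (insert_before(41)): list=[10, 50, 36, 41, 2, 9, 8, 4] cursor@2
After 8 (insert_after(69)): list=[10, 50, 36, 41, 2, 69, 9, 8, 4] cursor@2
After 9 (insert_after(95)): list=[10, 50, 36, 41, 2, 95, 69, 9, 8, 4] cursor@2

Answer: 6 6 2 2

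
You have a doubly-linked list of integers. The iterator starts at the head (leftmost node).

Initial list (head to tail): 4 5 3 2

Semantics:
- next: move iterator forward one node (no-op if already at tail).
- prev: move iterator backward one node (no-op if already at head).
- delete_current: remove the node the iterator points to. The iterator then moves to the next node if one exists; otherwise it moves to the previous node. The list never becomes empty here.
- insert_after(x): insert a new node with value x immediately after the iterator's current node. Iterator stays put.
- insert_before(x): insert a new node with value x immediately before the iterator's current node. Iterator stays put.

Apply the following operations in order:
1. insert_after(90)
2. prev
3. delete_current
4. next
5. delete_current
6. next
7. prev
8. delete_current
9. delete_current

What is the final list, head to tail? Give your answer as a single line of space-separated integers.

Answer: 90

Derivation:
After 1 (insert_after(90)): list=[4, 90, 5, 3, 2] cursor@4
After 2 (prev): list=[4, 90, 5, 3, 2] cursor@4
After 3 (delete_current): list=[90, 5, 3, 2] cursor@90
After 4 (next): list=[90, 5, 3, 2] cursor@5
After 5 (delete_current): list=[90, 3, 2] cursor@3
After 6 (next): list=[90, 3, 2] cursor@2
After 7 (prev): list=[90, 3, 2] cursor@3
After 8 (delete_current): list=[90, 2] cursor@2
After 9 (delete_current): list=[90] cursor@90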